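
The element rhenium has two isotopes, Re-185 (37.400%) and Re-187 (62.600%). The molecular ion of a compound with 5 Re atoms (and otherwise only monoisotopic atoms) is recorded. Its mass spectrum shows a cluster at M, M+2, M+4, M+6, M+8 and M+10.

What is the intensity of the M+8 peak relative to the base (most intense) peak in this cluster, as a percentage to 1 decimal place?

Binomial terms of (0.37400 + 0.62600)^5: M 0.0073, M+2 0.0612, M+4 0.2050, M+6 0.3431, M+8 0.2872, M+10 0.0961 → M+6 is the base peak.
P(M+6) = C(5,3) × 0.37400^2 × 0.62600^3 = 10 × 0.139876 × 0.24531438 = 0.343136 (base)
P(M+8) = C(5,4) × 0.37400^1 × 0.62600^4 = 5 × 0.3740 × 0.1535668 = 0.287170
Relative intensity = 0.287170 / 0.343136 × 100 = 83.7

83.7%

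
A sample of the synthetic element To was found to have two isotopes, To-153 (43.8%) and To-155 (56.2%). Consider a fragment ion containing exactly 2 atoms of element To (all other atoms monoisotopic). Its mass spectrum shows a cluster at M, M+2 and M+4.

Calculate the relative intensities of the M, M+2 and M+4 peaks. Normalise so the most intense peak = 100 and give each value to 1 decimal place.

Expanding (0.438 + 0.562)^2:
P(M) = 0.438^2 = 0.191844
P(M+2) = 2 × 0.438^1 × 0.562^1 = 0.492312
P(M+4) = 0.562^2 = 0.315844
The M+2 peak is largest (0.492312); scaling to 100 gives 39.0 : 100.0 : 64.2.

39.0 : 100.0 : 64.2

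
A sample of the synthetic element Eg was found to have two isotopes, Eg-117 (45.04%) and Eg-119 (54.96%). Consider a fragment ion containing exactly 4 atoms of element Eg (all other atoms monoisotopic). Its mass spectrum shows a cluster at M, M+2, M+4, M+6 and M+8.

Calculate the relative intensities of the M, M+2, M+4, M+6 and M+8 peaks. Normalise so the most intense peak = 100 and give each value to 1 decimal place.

11.2 : 54.6 : 100.0 : 81.3 : 24.8

The 4 Eg atoms are independent, so intensities follow the terms of (0.4504 + 0.5496)^4.
P(M) = 0.4504^4 = 0.041152
P(M+2) = 4 × 0.4504^3 × 0.5496^1 = 0.200864
P(M+4) = 6 × 0.4504^2 × 0.5496^2 = 0.367656
P(M+6) = 4 × 0.4504^1 × 0.5496^3 = 0.299088
P(M+8) = 0.5496^4 = 0.091240
The M+4 peak is largest (0.367656); scaling to 100 gives 11.2 : 54.6 : 100.0 : 81.3 : 24.8.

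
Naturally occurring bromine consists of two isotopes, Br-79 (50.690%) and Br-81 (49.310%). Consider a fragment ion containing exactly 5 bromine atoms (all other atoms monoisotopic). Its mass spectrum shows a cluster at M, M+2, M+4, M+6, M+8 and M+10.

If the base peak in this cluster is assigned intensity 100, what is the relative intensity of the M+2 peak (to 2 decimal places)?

51.40

Term probabilities: M 0.0335, M+2 0.1628, M+4 0.3167, M+6 0.3081, M+8 0.1498, M+10 0.0292. Base peak = M+4.
P(M+4) = C(5,2) × 0.50690^3 × 0.49310^2 = 10 × 0.13024674 × 0.24314761 = 0.316692 (base)
P(M+2) = C(5,1) × 0.50690^4 × 0.49310^1 = 5 × 0.06602207 × 0.4931 = 0.162777
Relative intensity = 0.162777 / 0.316692 × 100 = 51.40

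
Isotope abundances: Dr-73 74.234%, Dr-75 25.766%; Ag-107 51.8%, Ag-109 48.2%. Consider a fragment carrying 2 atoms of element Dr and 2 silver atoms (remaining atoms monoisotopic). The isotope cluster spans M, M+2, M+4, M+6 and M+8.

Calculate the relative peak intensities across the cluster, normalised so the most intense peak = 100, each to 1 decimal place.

39.1 : 100.0 : 89.2 : 32.3 : 4.1

Element Dr pattern (n=2): 0.55106868 : 0.38254265 : 0.06638868
Silver pattern (n=2): 0.268324 : 0.499352 : 0.232324
Convolve the two distributions (both contribute in 2-u steps):
  M: 0.55106868×0.268324 = 0.147865
  M+2: 0.55106868×0.499352 + 0.38254265×0.268324 = 0.377823
  M+4: 0.55106868×0.232324 + 0.38254265×0.499352 + 0.06638868×0.268324 = 0.336864
  M+6: 0.38254265×0.232324 + 0.06638868×0.499352 = 0.122025
  M+8: 0.06638868×0.232324 = 0.015424
Scale to base peak (0.377823) = 100: 39.1 : 100.0 : 89.2 : 32.3 : 4.1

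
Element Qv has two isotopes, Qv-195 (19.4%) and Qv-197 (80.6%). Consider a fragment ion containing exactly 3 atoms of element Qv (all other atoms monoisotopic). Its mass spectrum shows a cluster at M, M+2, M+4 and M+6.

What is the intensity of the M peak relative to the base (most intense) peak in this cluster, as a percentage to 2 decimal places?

Binomial terms of (0.194 + 0.806)^3: M 0.0073, M+2 0.0910, M+4 0.3781, M+6 0.5236 → M+6 is the base peak.
P(M+6) = C(3,3) × 0.194^0 × 0.806^3 = 1 × 1.0000 × 0.52360662 = 0.523607 (base)
P(M) = C(3,0) × 0.194^3 × 0.806^0 = 1 × 0.00730138 × 1.0000 = 0.007301
Relative intensity = 0.007301 / 0.523607 × 100 = 1.39

1.39%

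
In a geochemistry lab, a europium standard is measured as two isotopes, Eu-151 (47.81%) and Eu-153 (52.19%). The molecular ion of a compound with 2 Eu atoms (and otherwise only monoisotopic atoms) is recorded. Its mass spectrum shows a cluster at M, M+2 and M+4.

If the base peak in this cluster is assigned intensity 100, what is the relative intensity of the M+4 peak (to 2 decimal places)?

(0.4781 + 0.5219)^2 gives M 0.2286, M+2 0.4990, M+4 0.2724; the largest is M+2.
P(M+2) = C(2,1) × 0.4781^1 × 0.5219^1 = 2 × 0.4781 × 0.5219 = 0.499041 (base)
P(M+4) = C(2,2) × 0.4781^0 × 0.5219^2 = 1 × 1.0000 × 0.27237961 = 0.272380
Relative intensity = 0.272380 / 0.499041 × 100 = 54.58

54.58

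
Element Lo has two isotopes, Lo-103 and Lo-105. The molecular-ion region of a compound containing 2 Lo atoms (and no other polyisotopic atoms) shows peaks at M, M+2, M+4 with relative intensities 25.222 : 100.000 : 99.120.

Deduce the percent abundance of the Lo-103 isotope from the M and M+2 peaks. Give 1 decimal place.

If p is the fraction of Lo that is Lo-103, then I(M+2)/I(M) = [C(2,1)·p^1·(1−p)] / p^2 = 2·(1−p)/p = 100.000/25.222 = 3.9648
(1−p)/p = 3.9648/2 = 1.9824  ⇒  p = 1/(1 + 1.9824) = 0.3353
Lo-103: 33.5%, Lo-105: 66.5%.

33.5%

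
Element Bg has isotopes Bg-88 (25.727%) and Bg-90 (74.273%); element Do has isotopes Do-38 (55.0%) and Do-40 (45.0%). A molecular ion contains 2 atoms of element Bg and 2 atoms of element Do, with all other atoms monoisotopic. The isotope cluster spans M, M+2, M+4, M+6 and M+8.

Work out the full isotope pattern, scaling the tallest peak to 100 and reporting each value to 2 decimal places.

5.42 : 40.16 : 100.00 : 94.86 : 30.24

Element Bg pattern (n=2): 0.06618785 : 0.38216429 : 0.55164785
Element Do pattern (n=2): 0.3025 : 0.4950 : 0.2025
Convolve the two distributions (both contribute in 2-u steps):
  M: 0.06618785×0.3025 = 0.020022
  M+2: 0.06618785×0.4950 + 0.38216429×0.3025 = 0.148368
  M+4: 0.06618785×0.2025 + 0.38216429×0.4950 + 0.55164785×0.3025 = 0.369448
  M+6: 0.38216429×0.2025 + 0.55164785×0.4950 = 0.350454
  M+8: 0.55164785×0.2025 = 0.111709
Scale to base peak (0.369448) = 100: 5.42 : 40.16 : 100.00 : 94.86 : 30.24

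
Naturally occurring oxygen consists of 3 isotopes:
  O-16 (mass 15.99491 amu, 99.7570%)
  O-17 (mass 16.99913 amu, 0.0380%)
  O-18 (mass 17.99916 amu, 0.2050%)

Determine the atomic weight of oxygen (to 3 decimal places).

Ar = Σ fᵢ·mᵢ = 0.997570 × 15.99491 + 0.000380 × 16.99913 + 0.002050 × 17.99916
= 15.956042 + 0.006460 + 0.036898 = 15.999400 amu

15.999 amu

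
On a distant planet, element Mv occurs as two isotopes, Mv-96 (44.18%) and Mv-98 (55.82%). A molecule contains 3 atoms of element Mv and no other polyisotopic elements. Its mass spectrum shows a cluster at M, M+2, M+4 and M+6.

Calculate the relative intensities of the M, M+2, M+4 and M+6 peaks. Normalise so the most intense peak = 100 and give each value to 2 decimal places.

20.88 : 79.15 : 100.00 : 42.12

The 3 Mv atoms are independent, so intensities follow the terms of (0.4418 + 0.5582)^3.
P(M) = 0.4418^3 = 0.086234
P(M+2) = 3 × 0.4418^2 × 0.5582^1 = 0.326861
P(M+4) = 3 × 0.4418^1 × 0.5582^2 = 0.412978
P(M+6) = 0.5582^3 = 0.173928
The M+4 peak is largest (0.412978); scaling to 100 gives 20.88 : 79.15 : 100.00 : 42.12.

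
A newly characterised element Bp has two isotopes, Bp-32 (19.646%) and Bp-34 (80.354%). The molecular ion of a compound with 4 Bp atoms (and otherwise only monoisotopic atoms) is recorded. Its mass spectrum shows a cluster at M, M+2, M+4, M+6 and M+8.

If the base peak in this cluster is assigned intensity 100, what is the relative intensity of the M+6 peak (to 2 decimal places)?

Term probabilities: M 0.0015, M+2 0.0244, M+4 0.1495, M+6 0.4077, M+8 0.4169. Base peak = M+8.
P(M+8) = C(4,4) × 0.19646^0 × 0.80354^4 = 1 × 1.0000 × 0.41689818 = 0.416898 (base)
P(M+6) = C(4,3) × 0.19646^1 × 0.80354^3 = 4 × 0.19646 × 0.51882692 = 0.407715
Relative intensity = 0.407715 / 0.416898 × 100 = 97.80

97.80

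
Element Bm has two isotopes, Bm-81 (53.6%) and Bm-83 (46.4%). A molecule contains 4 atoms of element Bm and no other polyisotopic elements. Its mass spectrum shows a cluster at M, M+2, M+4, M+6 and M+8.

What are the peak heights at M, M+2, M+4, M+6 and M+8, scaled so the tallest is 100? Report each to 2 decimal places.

22.24 : 77.01 : 100.00 : 57.71 : 12.49

Expanding (0.536 + 0.464)^4:
P(M) = 0.536^4 = 0.082539
P(M+2) = 4 × 0.536^3 × 0.464^1 = 0.285807
P(M+4) = 6 × 0.536^2 × 0.464^2 = 0.371122
P(M+6) = 4 × 0.536^1 × 0.464^3 = 0.214180
P(M+8) = 0.464^4 = 0.046352
The M+4 peak is largest (0.371122); scaling to 100 gives 22.24 : 77.01 : 100.00 : 57.71 : 12.49.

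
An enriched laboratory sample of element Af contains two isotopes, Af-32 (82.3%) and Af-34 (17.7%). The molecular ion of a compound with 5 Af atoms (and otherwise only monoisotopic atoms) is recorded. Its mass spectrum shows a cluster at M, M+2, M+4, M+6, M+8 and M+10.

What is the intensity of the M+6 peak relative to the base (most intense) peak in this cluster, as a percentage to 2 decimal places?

9.25%

(0.823 + 0.177)^5 gives M 0.3776, M+2 0.4060, M+4 0.1746, M+6 0.0376, M+8 0.0040, M+10 0.0002; the largest is M+2.
P(M+2) = C(5,1) × 0.823^4 × 0.177^1 = 5 × 0.45877457 × 0.1770 = 0.406015 (base)
P(M+6) = C(5,3) × 0.823^2 × 0.177^3 = 10 × 0.677329 × 0.00554523 = 0.037559
Relative intensity = 0.037559 / 0.406015 × 100 = 9.25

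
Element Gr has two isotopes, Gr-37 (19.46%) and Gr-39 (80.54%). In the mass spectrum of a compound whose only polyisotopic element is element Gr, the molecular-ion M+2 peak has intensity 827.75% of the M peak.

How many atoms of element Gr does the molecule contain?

2

The M+2/M ratio from n Gr atoms is n · q/p = n · 0.8054/0.1946.
n = 8.2775 × 0.1946/0.8054 = 2.00 ≈ 2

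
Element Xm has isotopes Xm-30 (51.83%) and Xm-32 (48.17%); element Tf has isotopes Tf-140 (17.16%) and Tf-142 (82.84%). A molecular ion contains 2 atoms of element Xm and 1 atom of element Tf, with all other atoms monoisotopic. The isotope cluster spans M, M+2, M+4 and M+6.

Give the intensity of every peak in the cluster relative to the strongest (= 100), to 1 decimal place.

10.2 : 68.0 : 100.0 : 42.4

Element Xm pattern (n=2): 0.26863489 : 0.49933022 : 0.23203489
Element Tf pattern (n=1): 0.1716 : 0.8284
Convolve the two distributions (both contribute in 2-u steps):
  M: 0.26863489×0.1716 = 0.046098
  M+2: 0.26863489×0.8284 + 0.49933022×0.1716 = 0.308222
  M+4: 0.49933022×0.8284 + 0.23203489×0.1716 = 0.453462
  M+6: 0.23203489×0.8284 = 0.192218
Scale to base peak (0.453462) = 100: 10.2 : 68.0 : 100.0 : 42.4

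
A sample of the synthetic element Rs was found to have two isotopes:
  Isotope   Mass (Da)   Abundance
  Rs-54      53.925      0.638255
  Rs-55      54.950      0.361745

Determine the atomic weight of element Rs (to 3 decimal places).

54.296 Da

The abundance-weighted mean is 0.638255 × 53.925 + 0.361745 × 54.950
= 34.4179 + 19.8779 = 54.2958 Da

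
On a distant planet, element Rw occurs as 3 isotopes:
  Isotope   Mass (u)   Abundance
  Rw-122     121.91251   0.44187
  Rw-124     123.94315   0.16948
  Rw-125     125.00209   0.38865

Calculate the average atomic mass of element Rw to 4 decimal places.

123.4574 u

The abundance-weighted mean is 0.44187 × 121.91251 + 0.16948 × 123.94315 + 0.38865 × 125.00209
= 53.869481 + 21.005885 + 48.582062 = 123.457428 u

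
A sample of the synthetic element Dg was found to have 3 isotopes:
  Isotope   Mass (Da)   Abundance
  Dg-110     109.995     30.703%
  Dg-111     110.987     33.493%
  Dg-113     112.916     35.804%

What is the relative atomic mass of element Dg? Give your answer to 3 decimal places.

Average mass = Σ (abundance × isotope mass) = 0.30703 × 109.995 + 0.33493 × 110.987 + 0.35804 × 112.916
= 33.7718 + 37.1729 + 40.4284 = 111.3731 Da

111.373 Da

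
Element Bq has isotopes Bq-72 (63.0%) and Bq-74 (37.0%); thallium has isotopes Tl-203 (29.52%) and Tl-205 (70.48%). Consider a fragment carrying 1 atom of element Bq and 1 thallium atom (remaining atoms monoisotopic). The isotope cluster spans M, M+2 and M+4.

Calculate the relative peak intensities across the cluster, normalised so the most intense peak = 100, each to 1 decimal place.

33.6 : 100.0 : 47.1

Element Bq pattern (n=1): 0.6300 : 0.3700
Thallium pattern (n=1): 0.2952 : 0.7048
Convolve the two distributions (both contribute in 2-u steps):
  M: 0.6300×0.2952 = 0.185976
  M+2: 0.6300×0.7048 + 0.3700×0.2952 = 0.553248
  M+4: 0.3700×0.7048 = 0.260776
Scale to base peak (0.553248) = 100: 33.6 : 100.0 : 47.1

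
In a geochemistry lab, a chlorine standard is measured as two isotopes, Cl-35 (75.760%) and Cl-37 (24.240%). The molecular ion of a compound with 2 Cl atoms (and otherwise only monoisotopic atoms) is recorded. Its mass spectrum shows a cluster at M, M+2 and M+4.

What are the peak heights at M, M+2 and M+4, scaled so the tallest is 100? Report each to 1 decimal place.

The 2 Cl atoms are independent, so intensities follow the terms of (0.75760 + 0.24240)^2.
P(M) = 0.75760^2 = 0.573958
P(M+2) = 2 × 0.75760^1 × 0.24240^1 = 0.367284
P(M+4) = 0.24240^2 = 0.058758
The M peak is largest (0.573958); scaling to 100 gives 100.0 : 64.0 : 10.2.

100.0 : 64.0 : 10.2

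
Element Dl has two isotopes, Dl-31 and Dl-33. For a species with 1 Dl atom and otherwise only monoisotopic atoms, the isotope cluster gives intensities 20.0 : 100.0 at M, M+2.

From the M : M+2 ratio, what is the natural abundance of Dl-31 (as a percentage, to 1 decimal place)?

Write p for the Dl-31 fraction. I(M+2)/I(M) = [C(1,1)·p^0·(1−p)] / p^1 = 1·(1−p)/p = 100.0/20.0 = 5.0000
(1−p)/p = 5.0000/1 = 5.0000  ⇒  p = 1/(1 + 5.0000) = 0.1667
Dl-31: 16.7%, Dl-33: 83.3%.

16.7%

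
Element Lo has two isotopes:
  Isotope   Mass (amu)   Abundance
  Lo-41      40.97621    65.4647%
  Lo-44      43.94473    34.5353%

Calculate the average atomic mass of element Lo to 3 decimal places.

42.001 amu

The abundance-weighted mean is 0.654647 × 40.97621 + 0.345353 × 43.94473
= 26.824953 + 15.176444 = 42.001397 amu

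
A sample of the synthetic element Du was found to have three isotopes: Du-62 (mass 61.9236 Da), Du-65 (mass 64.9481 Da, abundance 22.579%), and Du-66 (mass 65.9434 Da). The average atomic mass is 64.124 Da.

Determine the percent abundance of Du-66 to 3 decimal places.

37.751%

Let x and y be the fractions of Du-62 and Du-66. Then x + y = 1 − 0.22579 = 0.77421 and 61.9236x + 65.9434y = 64.124 − 0.22579×64.9481 = 49.459368501.
Substituting: 61.9236x + 65.9434(0.77421 − x) = 49.459368501
(61.9236 − 65.9434)x = -1.594671213  ⇒  x = 0.39670, y = 0.37751
Du-62: 39.670%, Du-66: 37.751%.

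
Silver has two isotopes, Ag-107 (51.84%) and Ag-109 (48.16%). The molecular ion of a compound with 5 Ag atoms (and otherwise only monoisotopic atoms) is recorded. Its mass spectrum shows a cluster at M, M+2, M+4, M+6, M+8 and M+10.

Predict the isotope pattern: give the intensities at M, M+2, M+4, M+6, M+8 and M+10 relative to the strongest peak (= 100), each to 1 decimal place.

11.6 : 53.8 : 100.0 : 92.9 : 43.2 : 8.0

Each Ag atom is independently Ag-107 (p = 0.5184) or Ag-109 (q = 0.4816); the cluster is the binomial expansion (p + q)^5.
P(M) = 0.5184^5 = 0.037439
P(M+2) = 5 × 0.5184^4 × 0.4816^1 = 0.173907
P(M+4) = 10 × 0.5184^3 × 0.4816^2 = 0.323123
P(M+6) = 10 × 0.5184^2 × 0.4816^3 = 0.300185
P(M+8) = 5 × 0.5184^1 × 0.4816^4 = 0.139438
P(M+10) = 0.4816^5 = 0.025908
The M+4 peak is largest (0.323123); scaling to 100 gives 11.6 : 53.8 : 100.0 : 92.9 : 43.2 : 8.0.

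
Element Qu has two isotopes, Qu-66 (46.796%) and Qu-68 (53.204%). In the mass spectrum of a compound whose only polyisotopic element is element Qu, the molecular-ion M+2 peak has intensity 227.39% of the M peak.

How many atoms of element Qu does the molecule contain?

2

The M+2/M ratio from n Qu atoms is n · q/p = n · 0.53204/0.46796.
n = 2.2739 × 0.46796/0.53204 = 2.00 ≈ 2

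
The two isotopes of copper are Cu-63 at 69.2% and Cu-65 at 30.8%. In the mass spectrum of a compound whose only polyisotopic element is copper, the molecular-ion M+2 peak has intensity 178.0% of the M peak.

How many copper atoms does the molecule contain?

With n Cu atoms, P(M+2)/P(M) = C(n,1)·p^(n−1)q / p^n = n·q/p = n · 0.308/0.692.
n = 1.780 × 0.692/0.308 = 4.00 ≈ 4

4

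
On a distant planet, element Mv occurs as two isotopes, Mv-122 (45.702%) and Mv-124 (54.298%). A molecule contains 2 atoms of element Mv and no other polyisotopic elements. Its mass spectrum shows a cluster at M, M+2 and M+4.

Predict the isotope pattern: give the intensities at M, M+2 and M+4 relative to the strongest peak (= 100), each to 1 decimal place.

42.1 : 100.0 : 59.4

The 2 Mv atoms are independent, so intensities follow the terms of (0.45702 + 0.54298)^2.
P(M) = 0.45702^2 = 0.208867
P(M+2) = 2 × 0.45702^1 × 0.54298^1 = 0.496305
P(M+4) = 0.54298^2 = 0.294827
The M+2 peak is largest (0.496305); scaling to 100 gives 42.1 : 100.0 : 59.4.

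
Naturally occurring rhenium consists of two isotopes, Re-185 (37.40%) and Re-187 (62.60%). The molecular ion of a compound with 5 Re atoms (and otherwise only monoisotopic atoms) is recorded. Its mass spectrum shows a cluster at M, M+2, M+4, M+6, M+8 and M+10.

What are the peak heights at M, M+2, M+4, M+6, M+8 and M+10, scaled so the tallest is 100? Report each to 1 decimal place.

The 5 Re atoms are independent, so intensities follow the terms of (0.3740 + 0.6260)^5.
P(M) = 0.3740^5 = 0.007317
P(M+2) = 5 × 0.3740^4 × 0.6260^1 = 0.061239
P(M+4) = 10 × 0.3740^3 × 0.6260^2 = 0.205005
P(M+6) = 10 × 0.3740^2 × 0.6260^3 = 0.343136
P(M+8) = 5 × 0.3740^1 × 0.6260^4 = 0.287170
P(M+10) = 0.6260^5 = 0.096133
The M+6 peak is largest (0.343136); scaling to 100 gives 2.1 : 17.8 : 59.7 : 100.0 : 83.7 : 28.0.

2.1 : 17.8 : 59.7 : 100.0 : 83.7 : 28.0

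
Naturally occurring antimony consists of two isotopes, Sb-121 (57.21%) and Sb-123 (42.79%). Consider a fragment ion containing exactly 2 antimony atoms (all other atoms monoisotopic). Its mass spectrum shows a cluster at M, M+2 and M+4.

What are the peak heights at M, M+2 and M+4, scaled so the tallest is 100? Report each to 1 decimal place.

Expanding (0.5721 + 0.4279)^2:
P(M) = 0.5721^2 = 0.327298
P(M+2) = 2 × 0.5721^1 × 0.4279^1 = 0.489603
P(M+4) = 0.4279^2 = 0.183098
The M+2 peak is largest (0.489603); scaling to 100 gives 66.8 : 100.0 : 37.4.

66.8 : 100.0 : 37.4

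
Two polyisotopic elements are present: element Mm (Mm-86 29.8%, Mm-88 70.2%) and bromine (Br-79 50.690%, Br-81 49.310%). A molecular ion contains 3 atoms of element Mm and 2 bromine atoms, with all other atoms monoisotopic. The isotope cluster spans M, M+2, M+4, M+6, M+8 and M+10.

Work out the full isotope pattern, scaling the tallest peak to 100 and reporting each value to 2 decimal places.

1.92 : 17.28 : 60.10 : 100.00 : 78.98 : 23.72

Element Mm pattern (n=3): 0.02646359 : 0.18702122 : 0.44056678 : 0.34594841
Bromine pattern (n=2): 0.25694761 : 0.49990478 : 0.24314761
Convolve the two distributions (both contribute in 2-u steps):
  M: 0.02646359×0.25694761 = 0.006800
  M+2: 0.02646359×0.49990478 + 0.18702122×0.25694761 = 0.061284
  M+4: 0.02646359×0.24314761 + 0.18702122×0.49990478 + 0.44056678×0.25694761 = 0.213130
  M+6: 0.18702122×0.24314761 + 0.44056678×0.49990478 + 0.34594841×0.25694761 = 0.354606
  M+8: 0.44056678×0.24314761 + 0.34594841×0.49990478 = 0.280064
  M+10: 0.34594841×0.24314761 = 0.084117
Scale to base peak (0.354606) = 100: 1.92 : 17.28 : 60.10 : 100.00 : 78.98 : 23.72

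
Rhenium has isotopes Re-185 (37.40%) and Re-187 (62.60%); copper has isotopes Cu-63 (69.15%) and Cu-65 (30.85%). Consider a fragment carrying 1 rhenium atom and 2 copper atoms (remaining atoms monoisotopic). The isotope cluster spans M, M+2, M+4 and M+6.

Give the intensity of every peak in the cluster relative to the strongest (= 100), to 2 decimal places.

Rhenium pattern (n=1): 0.3740 : 0.6260
Copper pattern (n=2): 0.47817225 : 0.4266555 : 0.09517225
Convolve the two distributions (both contribute in 2-u steps):
  M: 0.3740×0.47817225 = 0.178836
  M+2: 0.3740×0.4266555 + 0.6260×0.47817225 = 0.458905
  M+4: 0.3740×0.09517225 + 0.6260×0.4266555 = 0.302681
  M+6: 0.6260×0.09517225 = 0.059578
Scale to base peak (0.458905) = 100: 38.97 : 100.00 : 65.96 : 12.98

38.97 : 100.00 : 65.96 : 12.98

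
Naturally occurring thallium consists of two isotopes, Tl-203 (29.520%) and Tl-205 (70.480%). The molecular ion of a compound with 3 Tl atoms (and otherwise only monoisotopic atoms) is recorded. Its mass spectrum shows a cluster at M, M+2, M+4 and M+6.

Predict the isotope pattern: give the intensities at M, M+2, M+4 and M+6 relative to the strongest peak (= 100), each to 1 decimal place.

Each Tl atom is independently Tl-203 (p = 0.29520) or Tl-205 (q = 0.70480); the cluster is the binomial expansion (p + q)^3.
P(M) = 0.29520^3 = 0.025725
P(M+2) = 3 × 0.29520^2 × 0.70480^1 = 0.184255
P(M+4) = 3 × 0.29520^1 × 0.70480^2 = 0.439916
P(M+6) = 0.70480^3 = 0.350104
The M+4 peak is largest (0.439916); scaling to 100 gives 5.8 : 41.9 : 100.0 : 79.6.

5.8 : 41.9 : 100.0 : 79.6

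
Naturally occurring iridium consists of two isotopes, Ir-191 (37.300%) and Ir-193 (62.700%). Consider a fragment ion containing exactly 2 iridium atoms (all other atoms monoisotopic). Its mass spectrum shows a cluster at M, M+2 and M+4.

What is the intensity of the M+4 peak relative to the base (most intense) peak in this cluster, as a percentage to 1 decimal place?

(0.37300 + 0.62700)^2 gives M 0.1391, M+2 0.4677, M+4 0.3931; the largest is M+2.
P(M+2) = C(2,1) × 0.37300^1 × 0.62700^1 = 2 × 0.3730 × 0.6270 = 0.467742 (base)
P(M+4) = C(2,2) × 0.37300^0 × 0.62700^2 = 1 × 1.0000 × 0.393129 = 0.393129
Relative intensity = 0.393129 / 0.467742 × 100 = 84.0

84.0%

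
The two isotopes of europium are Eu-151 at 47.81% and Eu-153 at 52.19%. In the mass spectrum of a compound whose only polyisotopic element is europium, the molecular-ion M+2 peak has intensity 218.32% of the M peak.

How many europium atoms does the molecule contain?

2

With n Eu atoms, P(M+2)/P(M) = C(n,1)·p^(n−1)q / p^n = n·q/p = n · 0.5219/0.4781.
n = 2.1832 × 0.4781/0.5219 = 2.00 ≈ 2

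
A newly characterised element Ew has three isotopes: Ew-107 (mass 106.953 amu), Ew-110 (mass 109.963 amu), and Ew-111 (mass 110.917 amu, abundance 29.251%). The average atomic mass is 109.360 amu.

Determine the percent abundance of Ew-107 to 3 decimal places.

The remaining 70.749% is split between Ew-107 (fraction x) and Ew-110 (fraction 0.70749 − x).
Substituting: 106.953x + 109.963(0.70749 − x) = 76.91566833
(106.953 − 109.963)x = -0.88205454  ⇒  x = 0.29304, y = 0.41445
Ew-107: 29.304%, Ew-110: 41.445%.

29.304%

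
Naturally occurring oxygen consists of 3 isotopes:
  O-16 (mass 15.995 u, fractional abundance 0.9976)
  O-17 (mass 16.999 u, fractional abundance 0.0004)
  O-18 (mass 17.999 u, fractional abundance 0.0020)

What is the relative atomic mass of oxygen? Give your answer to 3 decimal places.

15.999 u

Average mass = Σ (abundance × isotope mass) = 0.9976 × 15.995 + 0.0004 × 16.999 + 0.0020 × 17.999
= 15.9566 + 0.0068 + 0.0360 = 15.9994 u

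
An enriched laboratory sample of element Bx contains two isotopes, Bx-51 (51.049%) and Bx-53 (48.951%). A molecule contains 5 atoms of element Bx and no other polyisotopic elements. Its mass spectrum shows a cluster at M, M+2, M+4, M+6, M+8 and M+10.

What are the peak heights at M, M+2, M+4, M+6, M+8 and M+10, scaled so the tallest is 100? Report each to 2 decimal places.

Each Bx atom is independently Bx-51 (p = 0.51049) or Bx-53 (q = 0.48951); the cluster is the binomial expansion (p + q)^5.
P(M) = 0.51049^5 = 0.034669
P(M+2) = 5 × 0.51049^4 × 0.48951^1 = 0.166219
P(M+4) = 10 × 0.51049^3 × 0.48951^2 = 0.318775
P(M+6) = 10 × 0.51049^2 × 0.48951^3 = 0.305674
P(M+8) = 5 × 0.51049^1 × 0.48951^4 = 0.146556
P(M+10) = 0.48951^5 = 0.028107
The M+4 peak is largest (0.318775); scaling to 100 gives 10.88 : 52.14 : 100.00 : 95.89 : 45.97 : 8.82.

10.88 : 52.14 : 100.00 : 95.89 : 45.97 : 8.82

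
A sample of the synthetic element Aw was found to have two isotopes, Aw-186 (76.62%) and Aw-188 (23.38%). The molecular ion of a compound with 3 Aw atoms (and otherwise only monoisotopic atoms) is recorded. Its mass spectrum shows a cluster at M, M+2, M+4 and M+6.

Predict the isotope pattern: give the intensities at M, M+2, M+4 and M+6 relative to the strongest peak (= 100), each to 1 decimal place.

Each Aw atom is independently Aw-186 (p = 0.7662) or Aw-188 (q = 0.2338); the cluster is the binomial expansion (p + q)^3.
P(M) = 0.7662^3 = 0.449807
P(M+2) = 3 × 0.7662^2 × 0.2338^1 = 0.411766
P(M+4) = 3 × 0.7662^1 × 0.2338^2 = 0.125647
P(M+6) = 0.2338^3 = 0.012780
The M peak is largest (0.449807); scaling to 100 gives 100.0 : 91.5 : 27.9 : 2.8.

100.0 : 91.5 : 27.9 : 2.8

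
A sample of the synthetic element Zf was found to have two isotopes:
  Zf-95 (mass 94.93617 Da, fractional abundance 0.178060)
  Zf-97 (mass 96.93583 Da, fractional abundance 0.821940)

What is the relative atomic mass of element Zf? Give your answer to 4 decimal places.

96.5798 Da

The abundance-weighted mean is 0.178060 × 94.93617 + 0.821940 × 96.93583
= 16.904334 + 79.675436 = 96.579770 Da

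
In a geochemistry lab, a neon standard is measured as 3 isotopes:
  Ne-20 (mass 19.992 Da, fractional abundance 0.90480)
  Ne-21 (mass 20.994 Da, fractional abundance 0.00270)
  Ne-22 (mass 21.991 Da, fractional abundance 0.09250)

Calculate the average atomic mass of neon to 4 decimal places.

20.1796 Da

The abundance-weighted mean is 0.90480 × 19.992 + 0.00270 × 20.994 + 0.09250 × 21.991
= 18.08876 + 0.05668 + 2.03417 = 20.17961 Da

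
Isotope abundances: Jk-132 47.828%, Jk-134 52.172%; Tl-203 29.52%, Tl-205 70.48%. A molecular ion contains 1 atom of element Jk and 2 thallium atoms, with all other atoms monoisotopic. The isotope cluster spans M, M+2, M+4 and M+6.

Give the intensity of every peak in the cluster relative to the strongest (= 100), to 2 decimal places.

9.17 : 53.77 : 100.00 : 57.00

Element Jk pattern (n=1): 0.47828 : 0.52172
Thallium pattern (n=2): 0.08714304 : 0.41611392 : 0.49674304
Convolve the two distributions (both contribute in 2-u steps):
  M: 0.47828×0.08714304 = 0.041679
  M+2: 0.47828×0.41611392 + 0.52172×0.08714304 = 0.244483
  M+4: 0.47828×0.49674304 + 0.52172×0.41611392 = 0.454677
  M+6: 0.52172×0.49674304 = 0.259161
Scale to base peak (0.454677) = 100: 9.17 : 53.77 : 100.00 : 57.00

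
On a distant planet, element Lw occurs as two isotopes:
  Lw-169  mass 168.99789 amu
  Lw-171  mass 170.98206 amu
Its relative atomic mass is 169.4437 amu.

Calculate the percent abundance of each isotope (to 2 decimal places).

Lw-169: 77.53%, Lw-171: 22.47%

Writing the weighted mean with unknown fraction x of Lw-169:
168.99789·x + 170.98206·(1 − x) = 169.4437
(168.99789 − 170.98206)·x = 169.4437 − 170.98206
x = -1.53836 / -1.98417 = 0.77532 → 77.53% Lw-169, 22.47% Lw-171.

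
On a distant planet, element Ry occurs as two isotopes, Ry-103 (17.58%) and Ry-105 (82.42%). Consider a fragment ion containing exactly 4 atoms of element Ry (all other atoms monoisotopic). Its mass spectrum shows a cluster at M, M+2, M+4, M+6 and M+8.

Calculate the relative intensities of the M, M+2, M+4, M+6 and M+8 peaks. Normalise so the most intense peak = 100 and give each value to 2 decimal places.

0.21 : 3.88 : 27.30 : 85.32 : 100.00

The 4 Ry atoms are independent, so intensities follow the terms of (0.1758 + 0.8242)^4.
P(M) = 0.1758^4 = 0.000955
P(M+2) = 4 × 0.1758^3 × 0.8242^1 = 0.017912
P(M+4) = 6 × 0.1758^2 × 0.8242^2 = 0.125966
P(M+6) = 4 × 0.1758^1 × 0.8242^3 = 0.393710
P(M+8) = 0.8242^4 = 0.461456
The M+8 peak is largest (0.461456); scaling to 100 gives 0.21 : 3.88 : 27.30 : 85.32 : 100.00.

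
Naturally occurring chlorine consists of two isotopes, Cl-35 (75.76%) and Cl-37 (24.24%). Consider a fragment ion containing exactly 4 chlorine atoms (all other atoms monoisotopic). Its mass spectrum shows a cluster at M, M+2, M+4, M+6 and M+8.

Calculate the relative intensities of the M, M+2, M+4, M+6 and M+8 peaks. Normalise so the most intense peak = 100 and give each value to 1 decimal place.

Expanding (0.7576 + 0.2424)^4:
P(M) = 0.7576^4 = 0.329428
P(M+2) = 4 × 0.7576^3 × 0.2424^1 = 0.421612
P(M+4) = 6 × 0.7576^2 × 0.2424^2 = 0.202347
P(M+6) = 4 × 0.7576^1 × 0.2424^3 = 0.043162
P(M+8) = 0.2424^4 = 0.003452
The M+2 peak is largest (0.421612); scaling to 100 gives 78.1 : 100.0 : 48.0 : 10.2 : 0.8.

78.1 : 100.0 : 48.0 : 10.2 : 0.8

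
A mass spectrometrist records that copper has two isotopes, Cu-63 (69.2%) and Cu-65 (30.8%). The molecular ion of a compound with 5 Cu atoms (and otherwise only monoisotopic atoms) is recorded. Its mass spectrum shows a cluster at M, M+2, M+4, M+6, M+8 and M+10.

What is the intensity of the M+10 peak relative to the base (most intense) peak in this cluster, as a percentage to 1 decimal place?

(0.692 + 0.308)^5 gives M 0.1587, M+2 0.3531, M+4 0.3144, M+6 0.1399, M+8 0.0311, M+10 0.0028; the largest is M+2.
P(M+2) = C(5,1) × 0.692^4 × 0.308^1 = 5 × 0.22931073 × 0.3080 = 0.353139 (base)
P(M+10) = C(5,5) × 0.692^0 × 0.308^5 = 1 × 1.0000 × 0.00277175 = 0.002772
Relative intensity = 0.002772 / 0.353139 × 100 = 0.8

0.8%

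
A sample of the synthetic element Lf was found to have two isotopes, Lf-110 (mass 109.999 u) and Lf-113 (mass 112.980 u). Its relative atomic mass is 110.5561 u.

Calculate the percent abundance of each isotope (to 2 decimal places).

Writing the weighted mean with unknown fraction x of Lf-110:
109.999·x + 112.980·(1 − x) = 110.5561
(109.999 − 112.980)·x = 110.5561 − 112.980
x = -2.4239 / -2.981 = 0.81312 → 81.31% Lf-110, 18.69% Lf-113.

Lf-110: 81.31%, Lf-113: 18.69%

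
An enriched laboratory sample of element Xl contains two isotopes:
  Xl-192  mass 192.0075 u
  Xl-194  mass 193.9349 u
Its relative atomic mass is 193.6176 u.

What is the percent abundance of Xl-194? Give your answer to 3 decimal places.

With x = fraction of Xl-192 (so Xl-194 is 1 − x):
192.0075·x + 193.9349·(1 − x) = 193.6176
(192.0075 − 193.9349)·x = 193.6176 − 193.9349
x = -0.3173 / -1.9274 = 0.16463 → 16.463% Xl-192, 83.537% Xl-194.

83.537%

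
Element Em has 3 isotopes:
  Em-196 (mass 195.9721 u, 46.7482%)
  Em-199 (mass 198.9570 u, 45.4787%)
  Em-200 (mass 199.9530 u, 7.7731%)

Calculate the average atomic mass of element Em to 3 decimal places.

The abundance-weighted mean is 0.467482 × 195.9721 + 0.454787 × 198.9570 + 0.077731 × 199.9530
= 91.61343 + 90.48306 + 15.54255 = 197.63904 u

197.639 u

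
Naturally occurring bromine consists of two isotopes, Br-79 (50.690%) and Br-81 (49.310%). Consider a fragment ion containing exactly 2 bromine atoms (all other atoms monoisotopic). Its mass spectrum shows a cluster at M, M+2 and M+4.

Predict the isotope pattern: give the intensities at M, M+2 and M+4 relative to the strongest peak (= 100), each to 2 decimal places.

51.40 : 100.00 : 48.64

Expanding (0.50690 + 0.49310)^2:
P(M) = 0.50690^2 = 0.256948
P(M+2) = 2 × 0.50690^1 × 0.49310^1 = 0.499905
P(M+4) = 0.49310^2 = 0.243148
The M+2 peak is largest (0.499905); scaling to 100 gives 51.40 : 100.00 : 48.64.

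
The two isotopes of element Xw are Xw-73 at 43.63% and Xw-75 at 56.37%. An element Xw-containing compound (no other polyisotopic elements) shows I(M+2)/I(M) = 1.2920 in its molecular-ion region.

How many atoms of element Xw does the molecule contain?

For n independent Xw atoms, I(M+2)/I(M) = n · (abundance Xw-75) / (abundance Xw-73) = n · 0.5637/0.4363.
n = 1.2920 × 0.4363/0.5637 = 1.00 ≈ 1

1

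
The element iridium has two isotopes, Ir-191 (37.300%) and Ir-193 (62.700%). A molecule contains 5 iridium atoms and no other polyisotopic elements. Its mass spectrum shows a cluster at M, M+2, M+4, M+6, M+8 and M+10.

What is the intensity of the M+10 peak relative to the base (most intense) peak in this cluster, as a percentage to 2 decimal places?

28.26%

(0.37300 + 0.62700)^5 gives M 0.0072, M+2 0.0607, M+4 0.2040, M+6 0.3429, M+8 0.2882, M+10 0.0969; the largest is M+6.
P(M+6) = C(5,3) × 0.37300^2 × 0.62700^3 = 10 × 0.139129 × 0.24649188 = 0.342942 (base)
P(M+10) = C(5,5) × 0.37300^0 × 0.62700^5 = 1 × 1.0000 × 0.09690311 = 0.096903
Relative intensity = 0.096903 / 0.342942 × 100 = 28.26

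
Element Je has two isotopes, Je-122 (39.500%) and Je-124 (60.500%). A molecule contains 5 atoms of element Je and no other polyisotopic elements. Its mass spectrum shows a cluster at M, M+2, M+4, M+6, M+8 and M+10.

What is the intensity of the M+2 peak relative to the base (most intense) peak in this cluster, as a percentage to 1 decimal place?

Term probabilities: M 0.0096, M+2 0.0736, M+4 0.2256, M+6 0.3455, M+8 0.2646, M+10 0.0811. Base peak = M+6.
P(M+6) = C(5,3) × 0.39500^2 × 0.60500^3 = 10 × 0.156025 × 0.22144512 = 0.345510 (base)
P(M+2) = C(5,1) × 0.39500^4 × 0.60500^1 = 5 × 0.0243438 × 0.6050 = 0.073640
Relative intensity = 0.073640 / 0.345510 × 100 = 21.3

21.3%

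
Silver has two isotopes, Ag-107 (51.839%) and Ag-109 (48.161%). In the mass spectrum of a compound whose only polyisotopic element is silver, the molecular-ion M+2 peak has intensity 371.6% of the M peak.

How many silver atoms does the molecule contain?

4

The M+2/M ratio from n Ag atoms is n · q/p = n · 0.48161/0.51839.
n = 3.716 × 0.51839/0.48161 = 4.00 ≈ 4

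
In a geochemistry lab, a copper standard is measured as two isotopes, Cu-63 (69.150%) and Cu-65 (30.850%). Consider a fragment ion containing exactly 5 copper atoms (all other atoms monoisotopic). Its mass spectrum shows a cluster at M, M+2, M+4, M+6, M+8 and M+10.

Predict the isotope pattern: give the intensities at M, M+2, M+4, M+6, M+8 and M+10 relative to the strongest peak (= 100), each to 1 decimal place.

Each Cu atom is independently Cu-63 (p = 0.69150) or Cu-65 (q = 0.30850); the cluster is the binomial expansion (p + q)^5.
P(M) = 0.69150^5 = 0.158111
P(M+2) = 5 × 0.69150^4 × 0.30850^1 = 0.352691
P(M+4) = 10 × 0.69150^3 × 0.30850^2 = 0.314693
P(M+6) = 10 × 0.69150^2 × 0.30850^3 = 0.140394
P(M+8) = 5 × 0.69150^1 × 0.30850^4 = 0.031317
P(M+10) = 0.30850^5 = 0.002794
The M+2 peak is largest (0.352691); scaling to 100 gives 44.8 : 100.0 : 89.2 : 39.8 : 8.9 : 0.8.

44.8 : 100.0 : 89.2 : 39.8 : 8.9 : 0.8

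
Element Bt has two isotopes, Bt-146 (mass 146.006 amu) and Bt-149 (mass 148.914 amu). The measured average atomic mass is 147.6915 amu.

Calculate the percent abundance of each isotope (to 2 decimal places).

Writing the weighted mean with unknown fraction x of Bt-146:
146.006·x + 148.914·(1 − x) = 147.6915
(146.006 − 148.914)·x = 147.6915 − 148.914
x = -1.2225 / -2.908 = 0.42039 → 42.04% Bt-146, 57.96% Bt-149.

Bt-146: 42.04%, Bt-149: 57.96%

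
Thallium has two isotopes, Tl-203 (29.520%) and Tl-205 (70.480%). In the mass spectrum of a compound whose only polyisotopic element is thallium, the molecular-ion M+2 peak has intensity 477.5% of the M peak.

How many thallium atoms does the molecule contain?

With n Tl atoms, P(M+2)/P(M) = C(n,1)·p^(n−1)q / p^n = n·q/p = n · 0.70480/0.29520.
n = 4.775 × 0.29520/0.70480 = 2.00 ≈ 2

2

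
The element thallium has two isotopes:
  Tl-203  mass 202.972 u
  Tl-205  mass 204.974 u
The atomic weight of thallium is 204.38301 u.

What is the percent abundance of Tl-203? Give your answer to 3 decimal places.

Let x be the fractional abundance of Tl-203; then Tl-205 has abundance 1 − x.
202.972·x + 204.974·(1 − x) = 204.38301
(202.972 − 204.974)·x = 204.38301 − 204.974
x = -0.59099 / -2.002 = 0.29520 → 29.520% Tl-203, 70.480% Tl-205.

29.520%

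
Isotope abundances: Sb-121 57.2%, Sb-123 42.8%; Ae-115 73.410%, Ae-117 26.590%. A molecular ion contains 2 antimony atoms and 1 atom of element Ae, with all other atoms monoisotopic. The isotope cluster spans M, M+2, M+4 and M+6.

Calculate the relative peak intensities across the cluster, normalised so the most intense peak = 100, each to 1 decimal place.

53.8 : 100.0 : 59.3 : 10.9

Antimony pattern (n=2): 0.327184 : 0.489632 : 0.183184
Element Ae pattern (n=1): 0.7341 : 0.2659
Convolve the two distributions (both contribute in 2-u steps):
  M: 0.327184×0.7341 = 0.240186
  M+2: 0.327184×0.2659 + 0.489632×0.7341 = 0.446437
  M+4: 0.489632×0.2659 + 0.183184×0.7341 = 0.264669
  M+6: 0.183184×0.2659 = 0.048709
Scale to base peak (0.446437) = 100: 53.8 : 100.0 : 59.3 : 10.9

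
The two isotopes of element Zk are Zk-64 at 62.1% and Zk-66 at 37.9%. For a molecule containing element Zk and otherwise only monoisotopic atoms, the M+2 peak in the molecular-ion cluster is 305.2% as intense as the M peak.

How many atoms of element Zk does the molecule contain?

The M+2/M ratio from n Zk atoms is n · q/p = n · 0.379/0.621.
n = 3.052 × 0.621/0.379 = 5.00 ≈ 5

5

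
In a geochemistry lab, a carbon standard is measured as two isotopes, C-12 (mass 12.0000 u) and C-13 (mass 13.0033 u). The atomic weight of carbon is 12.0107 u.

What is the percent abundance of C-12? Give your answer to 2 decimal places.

Writing the weighted mean with unknown fraction x of C-12:
12.0000·x + 13.0033·(1 − x) = 12.0107
(12.0000 − 13.0033)·x = 12.0107 − 13.0033
x = -0.9926 / -1.0033 = 0.98934 → 98.93% C-12, 1.07% C-13.

98.93%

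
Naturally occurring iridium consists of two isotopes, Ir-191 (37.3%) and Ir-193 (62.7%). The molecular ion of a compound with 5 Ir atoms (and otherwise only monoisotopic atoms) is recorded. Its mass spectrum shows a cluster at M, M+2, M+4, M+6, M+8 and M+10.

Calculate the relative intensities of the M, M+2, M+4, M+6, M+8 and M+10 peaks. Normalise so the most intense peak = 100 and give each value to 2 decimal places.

Expanding (0.373 + 0.627)^5:
P(M) = 0.373^5 = 0.007220
P(M+2) = 5 × 0.373^4 × 0.627^1 = 0.060684
P(M+4) = 10 × 0.373^3 × 0.627^2 = 0.204015
P(M+6) = 10 × 0.373^2 × 0.627^3 = 0.342942
P(M+8) = 5 × 0.373^1 × 0.627^4 = 0.288237
P(M+10) = 0.627^5 = 0.096903
The M+6 peak is largest (0.342942); scaling to 100 gives 2.11 : 17.70 : 59.49 : 100.00 : 84.05 : 28.26.

2.11 : 17.70 : 59.49 : 100.00 : 84.05 : 28.26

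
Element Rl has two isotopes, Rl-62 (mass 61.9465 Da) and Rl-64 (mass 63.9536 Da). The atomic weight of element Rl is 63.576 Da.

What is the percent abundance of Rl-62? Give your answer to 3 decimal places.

Let x be the fractional abundance of Rl-62; then Rl-64 has abundance 1 − x.
61.9465·x + 63.9536·(1 − x) = 63.576
(61.9465 − 63.9536)·x = 63.576 − 63.9536
x = -0.3776 / -2.0071 = 0.18813 → 18.813% Rl-62, 81.187% Rl-64.

18.813%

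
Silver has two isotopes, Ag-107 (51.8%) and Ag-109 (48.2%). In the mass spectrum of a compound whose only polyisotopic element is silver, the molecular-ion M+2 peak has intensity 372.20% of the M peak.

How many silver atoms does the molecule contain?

With n Ag atoms, P(M+2)/P(M) = C(n,1)·p^(n−1)q / p^n = n·q/p = n · 0.482/0.518.
n = 3.7220 × 0.518/0.482 = 4.00 ≈ 4

4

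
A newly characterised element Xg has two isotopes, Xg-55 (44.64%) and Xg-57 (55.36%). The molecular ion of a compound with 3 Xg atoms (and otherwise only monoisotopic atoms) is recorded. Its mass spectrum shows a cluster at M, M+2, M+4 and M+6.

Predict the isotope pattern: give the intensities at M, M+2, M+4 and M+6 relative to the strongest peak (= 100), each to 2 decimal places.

Each Xg atom is independently Xg-55 (p = 0.4464) or Xg-57 (q = 0.5536); the cluster is the binomial expansion (p + q)^3.
P(M) = 0.4464^3 = 0.088955
P(M+2) = 3 × 0.4464^2 × 0.5536^1 = 0.330953
P(M+4) = 3 × 0.4464^1 × 0.5536^2 = 0.410429
P(M+6) = 0.5536^3 = 0.169663
The M+4 peak is largest (0.410429); scaling to 100 gives 21.67 : 80.64 : 100.00 : 41.34.

21.67 : 80.64 : 100.00 : 41.34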